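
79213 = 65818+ 13395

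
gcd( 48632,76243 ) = 1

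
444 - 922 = -478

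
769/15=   769/15 = 51.27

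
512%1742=512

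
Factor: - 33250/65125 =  - 2^1 * 7^1*19^1*521^(-1 ) = - 266/521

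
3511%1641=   229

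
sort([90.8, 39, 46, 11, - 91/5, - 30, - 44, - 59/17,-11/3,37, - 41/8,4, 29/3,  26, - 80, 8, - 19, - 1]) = [ - 80, - 44,-30 , - 19 , - 91/5,-41/8 , - 11/3 ,- 59/17,-1,4,8  ,  29/3 , 11,26,37, 39,46, 90.8]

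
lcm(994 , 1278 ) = 8946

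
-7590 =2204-9794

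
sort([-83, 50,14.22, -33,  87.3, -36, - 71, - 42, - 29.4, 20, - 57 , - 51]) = [- 83,-71,  -  57 ,- 51, - 42, - 36, - 33, - 29.4, 14.22, 20 , 50, 87.3]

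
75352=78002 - 2650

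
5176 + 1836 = 7012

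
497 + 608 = 1105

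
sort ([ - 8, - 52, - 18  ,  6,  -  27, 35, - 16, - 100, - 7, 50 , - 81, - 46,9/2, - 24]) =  [ - 100, - 81, - 52 , - 46, - 27 , - 24, - 18, - 16, - 8,  -  7, 9/2,6, 35, 50 ]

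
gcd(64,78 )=2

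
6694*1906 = 12758764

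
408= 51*8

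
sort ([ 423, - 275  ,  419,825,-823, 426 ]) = [ - 823, - 275,  419,423, 426,825]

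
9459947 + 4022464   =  13482411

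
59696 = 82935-23239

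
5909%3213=2696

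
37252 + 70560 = 107812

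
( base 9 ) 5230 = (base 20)9be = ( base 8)7372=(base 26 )5hc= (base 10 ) 3834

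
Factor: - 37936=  - 2^4 * 2371^1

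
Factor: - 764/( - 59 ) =2^2*59^ (-1)*191^1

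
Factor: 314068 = 2^2*78517^1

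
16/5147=16/5147 = 0.00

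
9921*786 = 7797906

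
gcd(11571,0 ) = 11571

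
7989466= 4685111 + 3304355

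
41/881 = 41/881 = 0.05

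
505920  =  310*1632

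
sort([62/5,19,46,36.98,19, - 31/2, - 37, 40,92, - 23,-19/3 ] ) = [ - 37, - 23, - 31/2, - 19/3,62/5,19,19,36.98, 40, 46, 92]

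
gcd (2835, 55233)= 9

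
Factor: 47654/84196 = 2^(  -  1)*7^( - 1 )*31^( - 1)*97^ ( - 1 )*23827^1 = 23827/42098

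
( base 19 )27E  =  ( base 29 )10s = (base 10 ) 869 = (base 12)605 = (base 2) 1101100101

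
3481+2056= 5537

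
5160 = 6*860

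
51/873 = 17/291 = 0.06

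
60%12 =0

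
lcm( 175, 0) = 0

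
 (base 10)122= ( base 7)233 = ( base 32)3q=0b1111010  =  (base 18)6e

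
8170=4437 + 3733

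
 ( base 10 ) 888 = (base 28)13K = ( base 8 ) 1570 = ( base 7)2406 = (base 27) 15o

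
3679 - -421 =4100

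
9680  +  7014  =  16694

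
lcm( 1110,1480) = 4440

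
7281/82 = 7281/82 = 88.79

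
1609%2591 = 1609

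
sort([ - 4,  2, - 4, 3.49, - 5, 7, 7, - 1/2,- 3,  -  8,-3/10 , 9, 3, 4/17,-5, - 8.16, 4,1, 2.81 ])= [-8.16, - 8, - 5, - 5, - 4,-4, - 3 ,  -  1/2, - 3/10 , 4/17,1, 2,2.81,3,3.49, 4  ,  7,7,9] 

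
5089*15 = 76335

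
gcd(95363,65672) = 1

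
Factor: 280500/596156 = 3^1*5^3*797^( - 1) = 375/797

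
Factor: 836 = 2^2*11^1*19^1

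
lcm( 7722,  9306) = 362934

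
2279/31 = 2279/31 = 73.52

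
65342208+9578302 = 74920510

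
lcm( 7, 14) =14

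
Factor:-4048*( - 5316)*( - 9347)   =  -2^6 * 3^1*11^1*13^1 * 23^1*443^1 * 719^1=-201139663296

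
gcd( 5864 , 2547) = 1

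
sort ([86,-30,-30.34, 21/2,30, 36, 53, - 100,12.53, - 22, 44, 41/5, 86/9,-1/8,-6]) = [ - 100,- 30.34, - 30, - 22,-6, - 1/8,41/5,86/9, 21/2  ,  12.53, 30, 36, 44,53, 86 ] 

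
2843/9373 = 2843/9373= 0.30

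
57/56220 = 19/18740 = 0.00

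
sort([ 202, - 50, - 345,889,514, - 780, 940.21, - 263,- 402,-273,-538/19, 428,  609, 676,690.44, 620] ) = [ - 780, - 402, - 345, - 273,  -  263, - 50, - 538/19, 202, 428, 514,609,620,676,690.44, 889, 940.21]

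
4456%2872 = 1584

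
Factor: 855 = 3^2*5^1*19^1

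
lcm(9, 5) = 45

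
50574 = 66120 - 15546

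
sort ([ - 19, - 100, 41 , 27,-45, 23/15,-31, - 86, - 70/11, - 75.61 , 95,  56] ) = [ - 100 , - 86,-75.61, - 45, - 31,- 19, - 70/11,23/15, 27,41,56,95]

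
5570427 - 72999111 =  - 67428684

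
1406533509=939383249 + 467150260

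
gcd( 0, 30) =30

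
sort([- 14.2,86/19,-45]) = [ - 45, - 14.2 , 86/19]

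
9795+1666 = 11461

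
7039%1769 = 1732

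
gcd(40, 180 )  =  20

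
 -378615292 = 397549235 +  - 776164527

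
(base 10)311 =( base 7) 623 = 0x137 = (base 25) cb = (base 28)B3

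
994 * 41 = 40754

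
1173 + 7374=8547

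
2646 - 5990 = -3344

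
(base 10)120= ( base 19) 66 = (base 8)170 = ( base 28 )48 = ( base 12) A0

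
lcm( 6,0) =0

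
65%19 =8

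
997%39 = 22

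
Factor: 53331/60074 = 2^( - 1)  *3^1*7^( - 2) * 29^1 = 87/98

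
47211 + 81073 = 128284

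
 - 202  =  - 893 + 691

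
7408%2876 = 1656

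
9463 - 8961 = 502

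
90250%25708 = 13126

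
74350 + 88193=162543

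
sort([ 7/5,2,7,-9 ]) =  [ - 9,  7/5, 2, 7]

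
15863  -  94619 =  - 78756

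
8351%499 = 367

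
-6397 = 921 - 7318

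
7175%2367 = 74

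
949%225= 49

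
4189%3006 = 1183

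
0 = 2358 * 0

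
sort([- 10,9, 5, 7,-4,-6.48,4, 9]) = [  -  10 ,-6.48, - 4, 4,5,7, 9,9] 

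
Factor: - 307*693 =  - 212751 = - 3^2 * 7^1*11^1 * 307^1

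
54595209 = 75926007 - 21330798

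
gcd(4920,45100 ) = 820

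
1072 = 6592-5520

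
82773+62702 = 145475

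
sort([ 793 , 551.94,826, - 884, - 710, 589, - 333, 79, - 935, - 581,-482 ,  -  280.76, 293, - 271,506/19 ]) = [- 935, - 884, - 710, - 581, - 482, - 333, - 280.76, - 271,  506/19,79,  293, 551.94, 589, 793,  826 ] 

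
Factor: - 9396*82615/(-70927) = 2^2*3^4 * 5^1 * 13^1*19^( - 1 )*29^1*31^1*41^1*3733^( - 1) = 776250540/70927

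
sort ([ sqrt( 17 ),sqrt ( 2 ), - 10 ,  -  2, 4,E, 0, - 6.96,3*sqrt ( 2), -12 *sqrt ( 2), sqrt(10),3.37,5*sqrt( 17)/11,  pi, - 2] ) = [ - 12*sqrt(2),  -  10, - 6.96, - 2, - 2,0 , sqrt (2 ),5*sqrt( 17)/11, E, pi,sqrt (10),3.37,4 , sqrt ( 17),3*sqrt( 2) ]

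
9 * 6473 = 58257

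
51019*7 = 357133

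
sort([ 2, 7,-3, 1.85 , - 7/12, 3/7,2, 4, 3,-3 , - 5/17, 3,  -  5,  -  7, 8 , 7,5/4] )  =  [ - 7 ,-5 ,-3, - 3, - 7/12,-5/17 , 3/7, 5/4 , 1.85,2,2, 3, 3, 4 , 7, 7,8]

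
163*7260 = 1183380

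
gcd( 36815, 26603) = 37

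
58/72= 29/36 = 0.81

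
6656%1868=1052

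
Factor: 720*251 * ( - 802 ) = -2^5 * 3^2*5^1*251^1*401^1 = -  144937440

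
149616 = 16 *9351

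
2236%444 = 16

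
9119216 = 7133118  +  1986098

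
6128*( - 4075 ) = - 24971600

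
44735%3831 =2594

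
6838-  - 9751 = 16589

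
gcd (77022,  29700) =198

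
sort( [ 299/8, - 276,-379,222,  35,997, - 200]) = [ - 379, - 276, - 200, 35,299/8, 222, 997]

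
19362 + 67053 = 86415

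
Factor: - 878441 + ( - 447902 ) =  - 1326343 = - 1326343^1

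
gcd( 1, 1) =1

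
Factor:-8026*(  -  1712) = 2^5* 107^1*4013^1 =13740512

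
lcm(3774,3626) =184926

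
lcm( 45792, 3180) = 228960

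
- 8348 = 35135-43483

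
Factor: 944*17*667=2^4  *  17^1 * 23^1 *29^1*59^1 = 10704016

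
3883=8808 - 4925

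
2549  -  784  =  1765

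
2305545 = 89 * 25905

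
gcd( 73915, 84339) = 1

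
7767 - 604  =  7163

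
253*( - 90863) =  - 22988339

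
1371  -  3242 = - 1871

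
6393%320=313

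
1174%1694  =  1174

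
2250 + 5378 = 7628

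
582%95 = 12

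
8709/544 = 16 + 5/544 = 16.01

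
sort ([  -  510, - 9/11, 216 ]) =[ - 510, - 9/11,216]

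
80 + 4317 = 4397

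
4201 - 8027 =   -  3826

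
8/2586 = 4/1293 = 0.00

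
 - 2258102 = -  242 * 9331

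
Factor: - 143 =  - 11^1*13^1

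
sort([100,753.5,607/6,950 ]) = [100,607/6, 753.5,950]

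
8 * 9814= 78512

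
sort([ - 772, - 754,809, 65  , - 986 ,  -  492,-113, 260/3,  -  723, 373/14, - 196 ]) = [-986, - 772,-754, - 723, - 492 , - 196, - 113,  373/14, 65, 260/3, 809 ] 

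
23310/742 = 1665/53 = 31.42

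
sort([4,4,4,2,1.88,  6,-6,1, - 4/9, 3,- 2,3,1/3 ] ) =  [ - 6, - 2, - 4/9,1/3, 1,1.88, 2,  3,3, 4, 4, 4,6]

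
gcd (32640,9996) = 204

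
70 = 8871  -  8801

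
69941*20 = 1398820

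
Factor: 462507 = 3^1*23^1* 6703^1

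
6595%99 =61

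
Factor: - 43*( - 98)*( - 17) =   -  71638 = -2^1*7^2*17^1 * 43^1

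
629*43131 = 27129399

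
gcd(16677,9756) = 9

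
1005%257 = 234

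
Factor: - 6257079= - 3^2*337^1*2063^1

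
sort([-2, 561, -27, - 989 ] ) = [-989, - 27,  -  2,561]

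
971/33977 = 971/33977 = 0.03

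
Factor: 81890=2^1*5^1*19^1*431^1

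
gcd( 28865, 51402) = 1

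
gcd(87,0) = 87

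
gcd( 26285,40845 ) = 35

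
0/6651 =0 = 0.00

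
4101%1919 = 263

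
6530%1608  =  98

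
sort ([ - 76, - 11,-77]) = [ - 77,  -  76,-11 ]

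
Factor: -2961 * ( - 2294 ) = 6792534= 2^1*3^2*7^1*31^1*37^1*47^1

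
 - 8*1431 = - 11448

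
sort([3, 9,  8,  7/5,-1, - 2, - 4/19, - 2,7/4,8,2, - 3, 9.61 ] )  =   [-3, - 2 ,-2, -1, - 4/19,7/5 , 7/4,2,3,  8,8,  9,9.61]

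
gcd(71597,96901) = 1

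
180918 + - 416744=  - 235826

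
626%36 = 14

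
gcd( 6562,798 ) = 2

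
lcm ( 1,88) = 88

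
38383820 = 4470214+33913606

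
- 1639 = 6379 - 8018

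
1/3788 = 1/3788 = 0.00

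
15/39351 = 5/13117 = 0.00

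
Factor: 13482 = 2^1*3^2*7^1*107^1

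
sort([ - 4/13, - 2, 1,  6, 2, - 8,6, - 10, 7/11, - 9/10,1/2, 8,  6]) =[ - 10, - 8, - 2, -9/10, - 4/13, 1/2, 7/11,1,2, 6, 6,6, 8 ]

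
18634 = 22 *847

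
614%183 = 65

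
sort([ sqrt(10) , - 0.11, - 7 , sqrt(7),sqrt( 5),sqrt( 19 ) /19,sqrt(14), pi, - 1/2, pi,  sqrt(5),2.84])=[ - 7, - 1/2, - 0.11, sqrt( 19 )/19 , sqrt(5),sqrt(5), sqrt ( 7) , 2.84, pi,pi,sqrt(10 ), sqrt( 14)]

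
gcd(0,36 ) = 36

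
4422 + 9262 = 13684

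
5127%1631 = 234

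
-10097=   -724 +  - 9373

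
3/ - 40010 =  - 3/40010  =  - 0.00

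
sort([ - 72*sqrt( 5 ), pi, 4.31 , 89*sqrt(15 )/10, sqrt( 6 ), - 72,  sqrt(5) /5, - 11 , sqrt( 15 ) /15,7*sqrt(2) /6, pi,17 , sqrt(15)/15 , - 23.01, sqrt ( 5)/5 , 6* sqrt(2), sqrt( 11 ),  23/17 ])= [ - 72*sqrt( 5 ), - 72, - 23.01,  -  11, sqrt(15)/15,sqrt( 15) /15, sqrt (5)/5,sqrt( 5 )/5,  23/17,7*sqrt( 2)/6, sqrt(6 ), pi,pi, sqrt( 11),4.31, 6*sqrt( 2 ),17,89*sqrt( 15 )/10 ]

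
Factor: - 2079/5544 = - 2^ ( - 3 )  *  3^1=- 3/8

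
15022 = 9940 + 5082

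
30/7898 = 15/3949 = 0.00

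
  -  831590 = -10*83159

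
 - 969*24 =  - 23256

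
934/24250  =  467/12125 = 0.04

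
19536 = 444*44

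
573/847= 573/847 =0.68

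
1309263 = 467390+841873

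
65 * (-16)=- 1040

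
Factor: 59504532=2^2*3^1*71^1*211^1*331^1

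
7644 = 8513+-869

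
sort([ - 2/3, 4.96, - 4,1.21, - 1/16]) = [ - 4, - 2/3, - 1/16,1.21,4.96 ] 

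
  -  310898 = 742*( - 419)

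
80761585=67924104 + 12837481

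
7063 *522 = 3686886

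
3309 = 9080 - 5771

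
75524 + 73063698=73139222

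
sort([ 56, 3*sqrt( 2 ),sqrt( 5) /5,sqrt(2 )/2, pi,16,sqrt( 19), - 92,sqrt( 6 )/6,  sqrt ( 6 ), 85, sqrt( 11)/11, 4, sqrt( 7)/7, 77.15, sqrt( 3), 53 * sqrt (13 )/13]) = [ - 92,sqrt(11) /11, sqrt( 7 ) /7,sqrt( 6 )/6, sqrt ( 5)/5,  sqrt(2 )/2,sqrt( 3 ), sqrt(6 ),pi, 4, 3 *sqrt(2 ),sqrt( 19 ), 53*sqrt(13 )/13, 16, 56,77.15,  85] 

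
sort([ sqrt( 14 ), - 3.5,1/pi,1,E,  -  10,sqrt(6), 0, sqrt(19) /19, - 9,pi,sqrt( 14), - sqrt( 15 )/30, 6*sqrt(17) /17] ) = [-10 ,  -  9, - 3.5, - sqrt ( 15) /30, 0, sqrt (19)/19,1/pi, 1,6*sqrt( 17 ) /17 , sqrt( 6),E,pi,sqrt( 14),sqrt (14) ]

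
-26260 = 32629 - 58889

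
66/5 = 13  +  1/5 = 13.20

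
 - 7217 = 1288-8505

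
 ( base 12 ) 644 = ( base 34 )QW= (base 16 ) 394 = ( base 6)4124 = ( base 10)916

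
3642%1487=668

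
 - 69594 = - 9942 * 7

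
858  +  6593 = 7451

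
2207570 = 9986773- 7779203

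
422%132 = 26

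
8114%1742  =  1146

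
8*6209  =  49672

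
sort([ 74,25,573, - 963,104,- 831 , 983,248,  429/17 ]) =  [ -963  ,  -  831,25,429/17,74,104,248,573,983 ]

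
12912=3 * 4304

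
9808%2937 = 997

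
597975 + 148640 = 746615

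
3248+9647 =12895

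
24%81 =24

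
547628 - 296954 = 250674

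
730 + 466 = 1196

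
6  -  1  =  5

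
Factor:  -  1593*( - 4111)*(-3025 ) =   -  19810189575 = - 3^3*5^2*11^2*59^1*4111^1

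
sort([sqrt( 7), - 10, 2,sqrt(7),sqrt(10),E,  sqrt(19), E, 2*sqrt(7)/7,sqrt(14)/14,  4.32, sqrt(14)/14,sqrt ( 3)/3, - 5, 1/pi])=[  -  10,  -  5, sqrt( 14)/14,sqrt(14 )/14, 1/pi,  sqrt (3)/3,2 * sqrt ( 7) /7 , 2, sqrt ( 7 ), sqrt(7), E,E, sqrt(10) , 4.32,sqrt( 19)]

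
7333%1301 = 828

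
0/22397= 0 = 0.00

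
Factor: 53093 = 53093^1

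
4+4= 8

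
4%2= 0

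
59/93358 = 59/93358=0.00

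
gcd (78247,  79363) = 1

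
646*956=617576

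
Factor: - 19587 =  - 3^1*6529^1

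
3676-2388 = 1288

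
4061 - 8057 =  - 3996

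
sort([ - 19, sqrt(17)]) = [ - 19,sqrt (17 ) ]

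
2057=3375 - 1318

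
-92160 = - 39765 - 52395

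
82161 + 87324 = 169485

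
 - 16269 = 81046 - 97315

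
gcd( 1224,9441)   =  9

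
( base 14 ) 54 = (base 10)74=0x4a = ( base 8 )112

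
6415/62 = 6415/62 = 103.47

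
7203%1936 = 1395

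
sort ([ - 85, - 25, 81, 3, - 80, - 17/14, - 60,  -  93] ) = [ - 93, - 85, - 80, - 60, - 25,  -  17/14,  3, 81]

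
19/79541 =19/79541= 0.00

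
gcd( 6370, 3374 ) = 14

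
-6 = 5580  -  5586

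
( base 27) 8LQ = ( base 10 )6425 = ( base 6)45425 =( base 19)HF3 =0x1919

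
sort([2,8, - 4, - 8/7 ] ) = [  -  4, - 8/7, 2,8 ]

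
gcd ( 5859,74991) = 21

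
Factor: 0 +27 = 3^3 = 27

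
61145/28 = 8735/4 = 2183.75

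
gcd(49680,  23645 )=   5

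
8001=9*889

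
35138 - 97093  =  -61955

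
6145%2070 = 2005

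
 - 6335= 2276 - 8611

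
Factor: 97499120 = 2^4*5^1*1218739^1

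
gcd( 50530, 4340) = 310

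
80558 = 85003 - 4445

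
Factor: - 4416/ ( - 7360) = 3/5 = 3^1*5^( -1) 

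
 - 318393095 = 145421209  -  463814304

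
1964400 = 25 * 78576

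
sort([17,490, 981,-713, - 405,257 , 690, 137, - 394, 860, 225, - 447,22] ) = [ - 713,  -  447 ,  -  405, - 394,17, 22,  137 , 225,  257,490, 690,860, 981] 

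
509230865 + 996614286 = 1505845151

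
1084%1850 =1084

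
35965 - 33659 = 2306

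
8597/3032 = 2 + 2533/3032 = 2.84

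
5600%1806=182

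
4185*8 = 33480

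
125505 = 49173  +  76332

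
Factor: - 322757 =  - 322757^1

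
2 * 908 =1816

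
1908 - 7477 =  -5569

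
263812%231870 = 31942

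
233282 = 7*33326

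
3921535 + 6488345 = 10409880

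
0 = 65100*0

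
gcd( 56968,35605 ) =7121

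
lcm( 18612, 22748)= 204732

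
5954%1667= 953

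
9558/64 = 149 + 11/32=149.34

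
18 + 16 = 34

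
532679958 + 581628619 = 1114308577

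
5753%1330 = 433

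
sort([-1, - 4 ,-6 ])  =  [-6,  -  4,-1]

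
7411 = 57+7354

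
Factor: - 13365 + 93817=80452= 2^2 * 20113^1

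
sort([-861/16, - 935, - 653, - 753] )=[ - 935, - 753,-653, - 861/16 ]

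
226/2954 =113/1477 =0.08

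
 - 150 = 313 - 463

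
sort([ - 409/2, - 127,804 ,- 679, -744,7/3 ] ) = [ - 744, - 679, - 409/2, - 127,7/3,804]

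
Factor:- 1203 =- 3^1*401^1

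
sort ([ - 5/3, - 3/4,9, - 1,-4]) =[ - 4,- 5/3, - 1, -3/4,9 ] 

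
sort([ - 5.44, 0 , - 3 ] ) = [ - 5.44, - 3,  0 ] 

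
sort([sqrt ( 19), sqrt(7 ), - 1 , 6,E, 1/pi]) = [ - 1,1/pi,sqrt(7 ),E,sqrt(19 ), 6 ]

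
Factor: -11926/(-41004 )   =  2^( - 1) * 3^(-2)*17^( - 1) * 89^1 = 89/306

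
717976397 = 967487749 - 249511352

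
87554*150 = 13133100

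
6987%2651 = 1685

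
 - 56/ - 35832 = 7/4479=0.00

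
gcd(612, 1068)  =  12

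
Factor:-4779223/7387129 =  - 17^( - 2)*71^1*83^1*811^1 * 25561^(  -  1)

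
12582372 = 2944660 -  - 9637712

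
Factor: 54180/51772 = 45/43 = 3^2 *5^1*43^(-1) 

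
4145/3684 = 4145/3684 = 1.13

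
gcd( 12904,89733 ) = 1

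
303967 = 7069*43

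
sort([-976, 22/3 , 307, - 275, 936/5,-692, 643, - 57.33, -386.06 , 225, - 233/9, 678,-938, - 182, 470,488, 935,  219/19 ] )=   [  -  976, - 938, - 692, - 386.06, - 275,-182,- 57.33,-233/9,22/3, 219/19,936/5, 225, 307, 470,488,643, 678  ,  935 ] 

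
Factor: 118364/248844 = 127/267  =  3^ (-1 )*89^( - 1 )*127^1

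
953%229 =37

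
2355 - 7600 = -5245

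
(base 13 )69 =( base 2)1010111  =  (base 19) 4b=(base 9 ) 106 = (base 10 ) 87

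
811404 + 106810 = 918214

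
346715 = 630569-283854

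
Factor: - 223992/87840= - 51/20 =- 2^(  -  2)*3^1*5^( - 1) *17^1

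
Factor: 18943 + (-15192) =11^2*31^1 = 3751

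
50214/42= 8369/7= 1195.57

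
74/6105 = 2/165 = 0.01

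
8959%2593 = 1180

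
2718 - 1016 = 1702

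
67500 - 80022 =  - 12522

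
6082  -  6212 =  - 130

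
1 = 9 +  - 8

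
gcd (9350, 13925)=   25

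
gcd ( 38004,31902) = 6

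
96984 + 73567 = 170551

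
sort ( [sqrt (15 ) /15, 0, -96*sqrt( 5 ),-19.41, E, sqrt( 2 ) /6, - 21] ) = [ - 96*sqrt( 5 ), - 21 , - 19.41,0, sqrt( 2 ) /6,sqrt( 15)/15, E ] 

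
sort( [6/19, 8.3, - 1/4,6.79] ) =[ - 1/4, 6/19, 6.79,8.3]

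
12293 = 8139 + 4154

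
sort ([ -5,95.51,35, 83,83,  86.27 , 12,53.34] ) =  [- 5,12,35,53.34,83, 83,86.27,95.51]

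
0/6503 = 0= 0.00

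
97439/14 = 97439/14 = 6959.93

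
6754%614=0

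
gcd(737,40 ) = 1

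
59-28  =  31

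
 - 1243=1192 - 2435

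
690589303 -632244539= 58344764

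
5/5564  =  5/5564 = 0.00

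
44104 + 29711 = 73815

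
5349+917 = 6266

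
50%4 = 2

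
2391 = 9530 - 7139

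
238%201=37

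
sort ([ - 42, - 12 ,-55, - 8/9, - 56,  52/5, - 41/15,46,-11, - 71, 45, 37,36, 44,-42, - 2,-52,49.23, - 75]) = [ - 75,-71,-56,  -  55, - 52, - 42,-42,-12, - 11, - 41/15, -2, - 8/9,52/5, 36, 37, 44,  45, 46,49.23] 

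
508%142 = 82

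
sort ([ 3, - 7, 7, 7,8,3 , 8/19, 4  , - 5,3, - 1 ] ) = [ - 7,  -  5,  -  1, 8/19,  3 , 3,  3, 4, 7, 7, 8 ] 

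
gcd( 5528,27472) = 8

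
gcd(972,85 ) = 1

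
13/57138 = 13/57138 = 0.00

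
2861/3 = 953 + 2/3 = 953.67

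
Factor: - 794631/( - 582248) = 2^( - 3 ) * 3^1*17^1*73^( - 1 )*997^(- 1 )*15581^1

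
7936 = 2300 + 5636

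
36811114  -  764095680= - 727284566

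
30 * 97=2910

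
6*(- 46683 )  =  -280098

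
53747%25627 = 2493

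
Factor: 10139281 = 10139281^1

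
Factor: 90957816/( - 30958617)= -2^3*3^4*71^1*97^ (-1)*191^ ( - 1)*557^( - 1 )*659^1= - 30319272/10319539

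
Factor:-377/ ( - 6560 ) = 2^(  -  5)*5^(-1)*13^1 * 29^1*41^( - 1)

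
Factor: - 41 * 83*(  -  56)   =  2^3 * 7^1*41^1*83^1=190568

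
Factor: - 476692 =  - 2^2*119173^1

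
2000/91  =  2000/91 = 21.98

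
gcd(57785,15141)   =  7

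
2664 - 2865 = -201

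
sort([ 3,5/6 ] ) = [ 5/6, 3]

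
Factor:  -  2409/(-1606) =3/2 = 2^( - 1)*3^1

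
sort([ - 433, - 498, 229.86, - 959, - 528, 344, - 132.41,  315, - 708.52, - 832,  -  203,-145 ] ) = [ - 959,-832, - 708.52, -528,-498 , - 433, - 203, - 145,-132.41,229.86 , 315, 344 ] 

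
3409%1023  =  340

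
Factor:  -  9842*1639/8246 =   -  11^1 *31^( - 1)*37^1*149^1 = - 60643/31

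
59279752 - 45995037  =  13284715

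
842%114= 44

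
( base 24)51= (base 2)1111001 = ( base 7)232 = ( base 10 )121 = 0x79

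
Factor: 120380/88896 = 2^(-4)* 3^(-1 )*5^1*13^1=65/48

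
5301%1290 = 141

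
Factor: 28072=2^3*11^2  *29^1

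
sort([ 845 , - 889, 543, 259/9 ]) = [ -889,259/9,543, 845 ] 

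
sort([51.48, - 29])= [ -29, 51.48 ]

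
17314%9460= 7854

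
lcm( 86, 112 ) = 4816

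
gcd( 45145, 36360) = 5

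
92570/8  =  46285/4=11571.25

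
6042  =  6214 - 172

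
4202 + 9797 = 13999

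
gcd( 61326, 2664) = 18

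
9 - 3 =6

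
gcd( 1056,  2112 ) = 1056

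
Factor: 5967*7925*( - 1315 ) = - 3^3*5^3*13^1*17^1* 263^1*317^1 = - 62184344625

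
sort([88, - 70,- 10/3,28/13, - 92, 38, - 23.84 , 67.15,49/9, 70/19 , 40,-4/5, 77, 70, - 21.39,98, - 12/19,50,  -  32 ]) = [-92, - 70,-32, - 23.84, - 21.39,-10/3,-4/5,  -  12/19, 28/13,  70/19,  49/9  ,  38, 40 , 50,67.15,70,  77 , 88, 98]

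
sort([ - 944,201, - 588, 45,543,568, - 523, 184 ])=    [ - 944,- 588 ,-523, 45 , 184, 201,543 , 568]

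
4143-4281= - 138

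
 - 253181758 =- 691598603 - -438416845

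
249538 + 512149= 761687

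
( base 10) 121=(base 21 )5G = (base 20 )61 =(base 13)94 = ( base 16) 79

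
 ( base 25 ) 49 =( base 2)1101101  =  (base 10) 109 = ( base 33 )3A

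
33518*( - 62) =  - 2078116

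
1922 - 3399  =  -1477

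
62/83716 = 31/41858  =  0.00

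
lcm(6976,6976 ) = 6976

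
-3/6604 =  - 3/6604 = - 0.00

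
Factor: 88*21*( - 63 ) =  - 116424 = -2^3*3^3*7^2*11^1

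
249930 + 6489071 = 6739001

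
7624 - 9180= - 1556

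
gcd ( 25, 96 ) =1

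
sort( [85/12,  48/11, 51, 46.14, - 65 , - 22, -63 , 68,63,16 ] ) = [ -65, - 63, - 22,48/11,85/12, 16, 46.14,  51,63,68 ] 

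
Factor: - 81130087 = -4073^1*19919^1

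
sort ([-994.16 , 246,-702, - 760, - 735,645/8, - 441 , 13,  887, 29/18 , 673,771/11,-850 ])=[ - 994.16, - 850, - 760, - 735, - 702,-441,  29/18,  13,771/11, 645/8, 246,673, 887 ]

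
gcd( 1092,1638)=546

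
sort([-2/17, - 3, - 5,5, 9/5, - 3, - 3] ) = [ - 5,  -  3,-3 , -3, - 2/17, 9/5, 5 ]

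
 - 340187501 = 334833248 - 675020749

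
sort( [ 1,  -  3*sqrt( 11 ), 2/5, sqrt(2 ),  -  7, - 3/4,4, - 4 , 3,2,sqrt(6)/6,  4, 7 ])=[- 3*sqrt( 11) , - 7, - 4, - 3/4, 2/5,sqrt(6)/6, 1, sqrt( 2 ),2,3,4,4, 7 ] 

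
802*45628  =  36593656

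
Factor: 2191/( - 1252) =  - 7/4 = - 2^( - 2) * 7^1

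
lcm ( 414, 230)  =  2070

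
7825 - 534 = 7291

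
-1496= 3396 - 4892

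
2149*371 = 797279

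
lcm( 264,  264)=264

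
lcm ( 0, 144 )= 0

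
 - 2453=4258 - 6711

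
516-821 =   -  305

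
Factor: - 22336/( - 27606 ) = 11168/13803 = 2^5*3^( - 1)*43^( - 1 )*107^( - 1) * 349^1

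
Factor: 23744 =2^6*7^1*53^1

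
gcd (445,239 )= 1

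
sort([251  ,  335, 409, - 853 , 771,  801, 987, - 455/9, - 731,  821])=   [ - 853, - 731 , - 455/9,251,335, 409, 771, 801, 821,987 ] 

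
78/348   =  13/58=0.22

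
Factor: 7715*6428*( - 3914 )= - 2^3*5^1 * 19^1*103^1*1543^1 * 1607^1= - 194103166280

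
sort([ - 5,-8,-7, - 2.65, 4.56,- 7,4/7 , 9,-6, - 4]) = [  -  8,-7 ,  -  7,-6,-5,-4, -2.65,4/7,4.56, 9 ] 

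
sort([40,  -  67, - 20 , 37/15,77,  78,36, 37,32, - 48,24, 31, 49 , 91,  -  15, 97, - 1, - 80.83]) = [- 80.83, - 67,- 48,-20 ,- 15, - 1, 37/15,24,31,32,36,  37,40,49,77,78, 91,97]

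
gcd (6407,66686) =1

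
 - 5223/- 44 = 118 + 31/44 = 118.70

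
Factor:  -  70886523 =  -3^1*1129^1*20929^1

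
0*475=0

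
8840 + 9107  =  17947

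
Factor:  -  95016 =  - 2^3*3^1* 37^1 * 107^1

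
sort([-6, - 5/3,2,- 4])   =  [ - 6, - 4, - 5/3,  2]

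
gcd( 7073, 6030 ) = 1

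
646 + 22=668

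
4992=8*624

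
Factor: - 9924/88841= - 2^2 * 3^1*73^(  -  1)*827^1*1217^( - 1)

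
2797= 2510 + 287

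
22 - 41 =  - 19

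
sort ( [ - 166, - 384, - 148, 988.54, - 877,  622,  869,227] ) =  [ - 877, - 384 , - 166,-148,227, 622,  869, 988.54 ]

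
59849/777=77+20/777 = 77.03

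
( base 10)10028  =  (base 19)18ef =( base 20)1518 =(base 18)1CH2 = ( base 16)272C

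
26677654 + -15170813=11506841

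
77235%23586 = 6477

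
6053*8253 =49955409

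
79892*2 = 159784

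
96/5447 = 96/5447 = 0.02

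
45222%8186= 4292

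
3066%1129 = 808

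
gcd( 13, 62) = 1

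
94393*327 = 30866511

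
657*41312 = 27141984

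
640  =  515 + 125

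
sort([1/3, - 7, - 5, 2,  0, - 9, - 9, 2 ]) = [ - 9, - 9, - 7, - 5,0,  1/3,  2,2] 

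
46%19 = 8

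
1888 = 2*944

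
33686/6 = 16843/3 = 5614.33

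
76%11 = 10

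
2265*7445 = 16862925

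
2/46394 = 1/23197 = 0.00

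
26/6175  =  2/475 =0.00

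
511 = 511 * 1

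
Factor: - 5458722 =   -  2^1*3^1*909787^1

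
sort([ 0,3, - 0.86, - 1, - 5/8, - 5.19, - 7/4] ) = [ - 5.19, - 7/4, - 1, - 0.86,-5/8,0 , 3]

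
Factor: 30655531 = 19^1*137^1*11777^1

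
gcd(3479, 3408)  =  71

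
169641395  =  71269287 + 98372108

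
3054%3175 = 3054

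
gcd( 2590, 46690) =70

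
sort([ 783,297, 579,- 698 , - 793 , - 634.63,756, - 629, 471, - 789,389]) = [- 793,-789, - 698,-634.63, - 629,297, 389, 471, 579,756, 783]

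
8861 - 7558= 1303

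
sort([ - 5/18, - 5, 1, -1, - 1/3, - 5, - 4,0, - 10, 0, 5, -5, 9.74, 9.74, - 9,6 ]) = [ - 10, - 9, - 5, - 5, - 5, - 4, - 1,  -  1/3, - 5/18,  0, 0, 1, 5,6, 9.74, 9.74]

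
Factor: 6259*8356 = 52300204=2^2 * 11^1*569^1*2089^1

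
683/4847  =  683/4847 = 0.14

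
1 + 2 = 3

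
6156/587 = 10+286/587  =  10.49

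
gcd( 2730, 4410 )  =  210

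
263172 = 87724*3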